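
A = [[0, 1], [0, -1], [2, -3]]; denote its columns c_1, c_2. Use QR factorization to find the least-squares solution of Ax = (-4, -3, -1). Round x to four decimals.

x = (-1.2500, -0.5000)

q_1 = c_1/‖c_1‖ = (0, 0, 2)/2.0000 = (0.0000, 0.0000, 1.0000).
r_{12} = q_1·c_2 = -3.0000.
u_2 = c_2 + 3.0000·q_1 = (1.0000, -1.0000, 0.0000).
‖u_2‖ = 1.4142, so q_2 = (0.7071, -0.7071, 0.0000).
Qᵀb = (-1.0000, -0.7071).
Back-substitute: x_2 = -0.7071/1.4142 = -0.5000.
x_1 = (-1.0000 + 3.0000·(-0.5000))/2.0000 = -1.2500.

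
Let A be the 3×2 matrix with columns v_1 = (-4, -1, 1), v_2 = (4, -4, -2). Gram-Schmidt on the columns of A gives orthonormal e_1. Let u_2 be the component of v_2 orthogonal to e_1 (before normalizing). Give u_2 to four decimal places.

u_2 = (0.8889, -4.7778, -1.2222)

v_1 = (-4, -1, 1); ‖v_1‖ = 4.2426, so e_1 = (-0.9428, -0.2357, 0.2357).
e_1·v_2 = (-0.9428)·4 + (-0.2357)·(-4) + 0.2357·(-2) = -3.2998.
u_2 = v_2 + 3.2998·e_1 = (0.8889, -4.7778, -1.2222).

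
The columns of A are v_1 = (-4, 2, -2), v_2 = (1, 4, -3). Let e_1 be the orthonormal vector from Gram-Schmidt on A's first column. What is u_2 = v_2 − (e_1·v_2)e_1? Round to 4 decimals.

u_2 = (2.6667, 3.1667, -2.1667)

v_1 = (-4, 2, -2); ‖v_1‖ = 4.8990, so e_1 = (-0.8165, 0.4082, -0.4082).
e_1·v_2 = (-0.8165)·1 + 0.4082·4 + (-0.4082)·(-3) = 2.0412.
u_2 = v_2 − 2.0412·e_1 = (2.6667, 3.1667, -2.1667).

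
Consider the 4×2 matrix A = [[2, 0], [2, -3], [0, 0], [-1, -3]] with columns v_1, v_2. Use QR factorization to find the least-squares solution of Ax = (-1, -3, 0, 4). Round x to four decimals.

v_1 = (2, 2, 0, -1); ‖v_1‖ = 3.0000, so q_1 = (0.6667, 0.6667, 0.0000, -0.3333).
q_1·v_2 = 0.6667·0 + 0.6667·(-3) + 0.0000·0 + (-0.3333)·(-3) = -1.0000.
u_2 = v_2 + 1.0000·q_1 = (0.6667, -2.3333, 0.0000, -3.3333).
‖u_2‖ = 4.1231, so q_2 = (0.1617, -0.5659, 0.0000, -0.8085).
Qᵀb = (-4.0000, -1.6977).
Back-substitute: x_2 = -1.6977/4.1231 = -0.4118.
x_1 = (-4.0000 + 1.0000·(-0.4118))/3.0000 = -1.4706.

x = (-1.4706, -0.4118)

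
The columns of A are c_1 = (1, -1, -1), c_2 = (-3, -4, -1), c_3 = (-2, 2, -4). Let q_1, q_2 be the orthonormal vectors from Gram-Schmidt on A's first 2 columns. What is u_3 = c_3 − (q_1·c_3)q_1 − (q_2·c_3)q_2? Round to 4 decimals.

c_1 = (1, -1, -1); ‖c_1‖ = 1.7321, so q_1 = (0.5774, -0.5774, -0.5774).
q_1·c_2 = 0.5774·(-3) + (-0.5774)·(-4) + (-0.5774)·(-1) = 1.1547.
u_2 = c_2 − 1.1547·q_1 = (-3.6667, -3.3333, -0.3333).
‖u_2‖ = 4.9666, so q_2 = (-0.7383, -0.6712, -0.0671).
q_1·c_3 = 0.5774·(-2) + (-0.5774)·2 + (-0.5774)·(-4) = 0.0000; q_2·c_3 = (-0.7383)·(-2) + (-0.6712)·2 + (-0.0671)·(-4) = 0.4027.
u_3 = c_3 + 0.0000·q_1 − 0.4027·q_2 = (-1.7027, 2.2703, -3.9730).

u_3 = (-1.7027, 2.2703, -3.9730)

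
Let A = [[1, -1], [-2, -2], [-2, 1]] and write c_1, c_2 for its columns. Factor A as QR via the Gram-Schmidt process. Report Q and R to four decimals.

c_1 = (1, -2, -2); ‖c_1‖ = 3.0000, so e_1 = (0.3333, -0.6667, -0.6667).
e_1·c_2 = 0.3333·(-1) + (-0.6667)·(-2) + (-0.6667)·1 = 0.3333.
u_2 = c_2 − 0.3333·e_1 = (-1.1111, -1.7778, 1.2222).
‖u_2‖ = 2.4267, so e_2 = (-0.4579, -0.7326, 0.5037).

Q = [[0.3333, -0.4579], [-0.6667, -0.7326], [-0.6667, 0.5037]], R = [[3.0000, 0.3333], [0.0000, 2.4267]]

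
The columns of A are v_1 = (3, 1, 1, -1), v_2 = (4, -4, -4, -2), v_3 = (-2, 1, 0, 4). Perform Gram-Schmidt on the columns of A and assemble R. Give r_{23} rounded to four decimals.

r_{23} = -2.2143

v_1 = (3, 1, 1, -1); ‖v_1‖ = 3.4641, so e_1 = (0.8660, 0.2887, 0.2887, -0.2887).
e_1·v_2 = 0.8660·4 + 0.2887·(-4) + 0.2887·(-4) + (-0.2887)·(-2) = 1.7321.
u_2 = v_2 − 1.7321·e_1 = (2.5000, -4.5000, -4.5000, -1.5000).
‖u_2‖ = 7.0000, so e_2 = (0.3571, -0.6429, -0.6429, -0.2143).
r_{23} = e_2·v_3 = -2.2143.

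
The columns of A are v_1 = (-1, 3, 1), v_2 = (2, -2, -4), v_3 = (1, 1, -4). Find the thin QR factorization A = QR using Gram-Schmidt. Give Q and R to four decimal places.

v_1 = (-1, 3, 1); ‖v_1‖ = 3.3166, so q_1 = (-0.3015, 0.9045, 0.3015).
q_1·v_2 = (-0.3015)·2 + 0.9045·(-2) + 0.3015·(-4) = -3.6181.
u_2 = v_2 + 3.6181·q_1 = (0.9091, 1.2727, -2.9091).
‖u_2‖ = 3.3029, so q_2 = (0.2752, 0.3853, -0.8808).
q_1·v_3 = (-0.3015)·1 + 0.9045·1 + 0.3015·(-4) = -0.6030; q_2·v_3 = 0.2752·1 + 0.3853·1 + (-0.8808)·(-4) = 4.1837.
u_3 = v_3 + 0.6030·q_1 − 4.1837·q_2 = (-0.3333, -0.0667, -0.1333).
‖u_3‖ = 0.3651, so q_3 = (-0.9129, -0.1826, -0.3651).

Q = [[-0.3015, 0.2752, -0.9129], [0.9045, 0.3853, -0.1826], [0.3015, -0.8808, -0.3651]], R = [[3.3166, -3.6181, -0.6030], [0.0000, 3.3029, 4.1837], [0.0000, 0.0000, 0.3651]]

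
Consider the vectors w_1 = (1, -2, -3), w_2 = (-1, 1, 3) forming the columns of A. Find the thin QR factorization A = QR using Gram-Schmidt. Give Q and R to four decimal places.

Q = [[0.2673, -0.1690], [-0.5345, -0.8452], [-0.8018, 0.5071]], R = [[3.7417, -3.2071], [0.0000, 0.8452]]

w_1 = (1, -2, -3); ‖w_1‖ = 3.7417, so q_1 = (0.2673, -0.5345, -0.8018).
q_1·w_2 = 0.2673·(-1) + (-0.5345)·1 + (-0.8018)·3 = -3.2071.
u_2 = w_2 + 3.2071·q_1 = (-0.1429, -0.7143, 0.4286).
‖u_2‖ = 0.8452, so q_2 = (-0.1690, -0.8452, 0.5071).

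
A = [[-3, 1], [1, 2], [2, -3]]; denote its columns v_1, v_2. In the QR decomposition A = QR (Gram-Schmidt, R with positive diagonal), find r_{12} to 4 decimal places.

r_{12} = -1.8708

e_1 = v_1/‖v_1‖ = (-3, 1, 2)/3.7417 = (-0.8018, 0.2673, 0.5345).
r_{12} = e_1·v_2 = -1.8708.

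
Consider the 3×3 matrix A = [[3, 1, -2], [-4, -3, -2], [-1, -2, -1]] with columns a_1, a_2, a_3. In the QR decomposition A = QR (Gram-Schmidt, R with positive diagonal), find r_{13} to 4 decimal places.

a_1 = (3, -4, -1); ‖a_1‖ = 5.0990, so q_1 = (0.5883, -0.7845, -0.1961).
r_{13} = q_1·a_3 = 0.5883.

r_{13} = 0.5883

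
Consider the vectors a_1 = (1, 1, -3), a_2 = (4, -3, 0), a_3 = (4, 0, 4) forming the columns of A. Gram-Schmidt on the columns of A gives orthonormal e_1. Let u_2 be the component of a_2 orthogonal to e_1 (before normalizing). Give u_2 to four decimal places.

e_1 = a_1/‖a_1‖ = (1, 1, -3)/3.3166 = (0.3015, 0.3015, -0.9045).
r_{12} = e_1·a_2 = 0.3015.
u_2 = a_2 − 0.3015·e_1 = (3.9091, -3.0909, 0.2727).

u_2 = (3.9091, -3.0909, 0.2727)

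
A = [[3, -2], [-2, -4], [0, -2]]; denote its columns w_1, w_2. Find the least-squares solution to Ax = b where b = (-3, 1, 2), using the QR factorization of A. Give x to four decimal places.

q_1 = w_1/‖w_1‖ = (3, -2, 0)/3.6056 = (0.8321, -0.5547, 0.0000).
r_{12} = q_1·w_2 = 0.5547.
u_2 = w_2 − 0.5547·q_1 = (-2.4615, -3.6923, -2.0000).
‖u_2‖ = 4.8675, so q_2 = (-0.5057, -0.7586, -0.4109).
Qᵀb = (-3.0509, -0.0632).
Back-substitute: x_2 = -0.0632/4.8675 = -0.0130.
x_1 = (-3.0509 − 0.5547·(-0.0130))/3.6056 = -0.8442.

x = (-0.8442, -0.0130)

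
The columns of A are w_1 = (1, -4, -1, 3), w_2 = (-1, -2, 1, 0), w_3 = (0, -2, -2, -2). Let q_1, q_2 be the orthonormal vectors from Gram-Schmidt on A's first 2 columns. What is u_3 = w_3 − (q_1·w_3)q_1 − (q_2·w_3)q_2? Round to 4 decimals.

w_1 = (1, -4, -1, 3); ‖w_1‖ = 5.1962, so q_1 = (0.1925, -0.7698, -0.1925, 0.5774).
q_1·w_2 = 0.1925·(-1) + (-0.7698)·(-2) + (-0.1925)·1 + 0.5774·0 = 1.1547.
u_2 = w_2 − 1.1547·q_1 = (-1.2222, -1.1111, 1.2222, -0.6667).
‖u_2‖ = 2.1602, so q_2 = (-0.5658, -0.5143, 0.5658, -0.3086).
q_1·w_3 = 0.1925·0 + (-0.7698)·(-2) + (-0.1925)·(-2) + 0.5774·(-2) = 0.7698; q_2·w_3 = (-0.5658)·0 + (-0.5143)·(-2) + 0.5658·(-2) + (-0.3086)·(-2) = 0.5143.
u_3 = w_3 − 0.7698·q_1 − 0.5143·q_2 = (0.1429, -1.1429, -2.1429, -2.2857).

u_3 = (0.1429, -1.1429, -2.1429, -2.2857)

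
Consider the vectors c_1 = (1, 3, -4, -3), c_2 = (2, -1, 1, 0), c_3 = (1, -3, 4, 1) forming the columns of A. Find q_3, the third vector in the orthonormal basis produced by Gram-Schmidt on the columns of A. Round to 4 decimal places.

q_1 = c_1/‖c_1‖ = (1, 3, -4, -3)/5.9161 = (0.1690, 0.5071, -0.6761, -0.5071).
r_{12} = q_1·c_2 = -0.8452.
u_2 = c_2 + 0.8452·q_1 = (2.1429, -0.5714, 0.4286, -0.4286).
‖u_2‖ = 2.2991, so q_2 = (0.9321, -0.2485, 0.1864, -0.1864).
r_{13} = q_1·c_3 = -4.5638; r_{23} = q_2·c_3 = 2.2369.
u_3 = c_3 + 4.5638·q_1 − 2.2369·q_2 = (-0.3135, -0.1297, 0.4973, -0.8973).
‖u_3‖ = 1.0805, so q_3 = (-0.2901, -0.1201, 0.4602, -0.8304).

q_3 = (-0.2901, -0.1201, 0.4602, -0.8304)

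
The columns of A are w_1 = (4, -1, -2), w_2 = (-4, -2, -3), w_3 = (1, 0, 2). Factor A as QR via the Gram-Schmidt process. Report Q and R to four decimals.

Q = [[0.8729, -0.4861, 0.0428], [-0.2182, -0.4674, -0.8567], [-0.4364, -0.7384, 0.5140]], R = [[4.5826, -1.7457, 0.0000], [0.0000, 5.0943, -1.9630], [0.0000, 0.0000, 1.0709]]

w_1 = (4, -1, -2); ‖w_1‖ = 4.5826, so e_1 = (0.8729, -0.2182, -0.4364).
e_1·w_2 = 0.8729·(-4) + (-0.2182)·(-2) + (-0.4364)·(-3) = -1.7457.
u_2 = w_2 + 1.7457·e_1 = (-2.4762, -2.3810, -3.7619).
‖u_2‖ = 5.0943, so e_2 = (-0.4861, -0.4674, -0.7384).
e_1·w_3 = 0.8729·1 + (-0.2182)·0 + (-0.4364)·2 = 0.0000; e_2·w_3 = (-0.4861)·1 + (-0.4674)·0 + (-0.7384)·2 = -1.9630.
u_3 = w_3 + 0.0000·e_1 + 1.9630·e_2 = (0.0459, -0.9174, 0.5505).
‖u_3‖ = 1.0709, so e_3 = (0.0428, -0.8567, 0.5140).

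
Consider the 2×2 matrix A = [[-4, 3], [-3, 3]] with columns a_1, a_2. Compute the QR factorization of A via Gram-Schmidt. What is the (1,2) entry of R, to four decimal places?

q_1 = a_1/‖a_1‖ = (-4, -3)/5.0000 = (-0.8000, -0.6000).
r_{12} = q_1·a_2 = -4.2000.

r_{12} = -4.2000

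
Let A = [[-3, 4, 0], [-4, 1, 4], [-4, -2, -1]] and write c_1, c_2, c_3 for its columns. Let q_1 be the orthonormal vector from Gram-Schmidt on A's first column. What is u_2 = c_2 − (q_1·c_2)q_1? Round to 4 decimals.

u_2 = (3.4146, 0.2195, -2.7805)

q_1 = c_1/‖c_1‖ = (-3, -4, -4)/6.4031 = (-0.4685, -0.6247, -0.6247).
r_{12} = q_1·c_2 = -1.2494.
u_2 = c_2 + 1.2494·q_1 = (3.4146, 0.2195, -2.7805).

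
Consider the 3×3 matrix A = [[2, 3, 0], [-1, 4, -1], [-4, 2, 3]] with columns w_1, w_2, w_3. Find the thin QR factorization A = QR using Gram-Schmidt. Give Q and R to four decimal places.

Q = [[0.4364, 0.6837, 0.5849], [-0.2182, 0.7111, -0.6684], [-0.8729, 0.1641, 0.4595]], R = [[4.5826, -1.3093, -2.4004], [0.0000, 5.2236, -0.2188], [0.0000, 0.0000, 2.0470]]

w_1 = (2, -1, -4); ‖w_1‖ = 4.5826, so q_1 = (0.4364, -0.2182, -0.8729).
q_1·w_2 = 0.4364·3 + (-0.2182)·4 + (-0.8729)·2 = -1.3093.
u_2 = w_2 + 1.3093·q_1 = (3.5714, 3.7143, 0.8571).
‖u_2‖ = 5.2236, so q_2 = (0.6837, 0.7111, 0.1641).
q_1·w_3 = 0.4364·0 + (-0.2182)·(-1) + (-0.8729)·3 = -2.4004; q_2·w_3 = 0.6837·0 + 0.7111·(-1) + 0.1641·3 = -0.2188.
u_3 = w_3 + 2.4004·q_1 + 0.2188·q_2 = (1.1972, -1.3682, 0.9407).
‖u_3‖ = 2.0470, so q_3 = (0.5849, -0.6684, 0.4595).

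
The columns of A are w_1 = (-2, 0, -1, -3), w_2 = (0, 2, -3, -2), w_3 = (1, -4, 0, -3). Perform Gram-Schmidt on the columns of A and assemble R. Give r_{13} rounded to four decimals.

q_1 = w_1/‖w_1‖ = (-2, 0, -1, -3)/3.7417 = (-0.5345, 0.0000, -0.2673, -0.8018).
r_{13} = q_1·w_3 = 1.8708.

r_{13} = 1.8708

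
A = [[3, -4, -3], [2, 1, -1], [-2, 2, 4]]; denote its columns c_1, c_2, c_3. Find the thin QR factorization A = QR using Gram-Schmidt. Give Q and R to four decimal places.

q_1 = c_1/‖c_1‖ = (3, 2, -2)/4.1231 = (0.7276, 0.4851, -0.4851).
r_{12} = q_1·c_2 = -3.3955.
u_2 = c_2 + 3.3955·q_1 = (-1.5294, 2.6471, 0.3529).
‖u_2‖ = 3.0774, so q_2 = (-0.4970, 0.8602, 0.1147).
r_{13} = q_1·c_3 = -4.6082; r_{23} = q_2·c_3 = 1.0895.
u_3 = c_3 + 4.6082·q_1 − 1.0895·q_2 = (0.8944, 0.2981, 1.6398).
‖u_3‖ = 1.8915, so q_3 = (0.4729, 0.1576, 0.8669).

Q = [[0.7276, -0.4970, 0.4729], [0.4851, 0.8602, 0.1576], [-0.4851, 0.1147, 0.8669]], R = [[4.1231, -3.3955, -4.6082], [0.0000, 3.0774, 1.0895], [0.0000, 0.0000, 1.8915]]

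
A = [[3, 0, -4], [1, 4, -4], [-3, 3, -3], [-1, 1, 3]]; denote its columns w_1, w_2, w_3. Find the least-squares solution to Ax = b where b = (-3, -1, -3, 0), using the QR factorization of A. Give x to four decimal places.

x = (0.2397, 0.0302, 0.5612)

w_1 = (3, 1, -3, -1); ‖w_1‖ = 4.4721, so e_1 = (0.6708, 0.2236, -0.6708, -0.2236).
e_1·w_2 = 0.6708·0 + 0.2236·4 + (-0.6708)·3 + (-0.2236)·1 = -1.3416.
u_2 = w_2 + 1.3416·e_1 = (0.9000, 4.3000, 2.1000, 0.7000).
‖u_2‖ = 4.9193, so e_2 = (0.1830, 0.8741, 0.4269, 0.1423).
e_1·w_3 = 0.6708·(-4) + 0.2236·(-4) + (-0.6708)·(-3) + (-0.2236)·3 = -2.2361; e_2·w_3 = 0.1830·(-4) + 0.8741·(-4) + 0.4269·(-3) + 0.1423·3 = -5.0820.
u_3 = w_3 + 2.2361·e_1 + 5.0820·e_2 = (-1.5702, 0.9421, -2.3306, 3.2231).
‖u_3‖ = 4.3788, so e_3 = (-0.3586, 0.2152, -0.5322, 0.7361).
Qᵀb = (-0.2236, -2.7036, 2.4574).
Back-substitute: x_3 = 2.4574/4.3788 = 0.5612.
x_2 = (-2.7036 + 5.0820·0.5612)/4.9193 = 0.0302.
x_1 = (-0.2236 + 1.3416·0.0302 + 2.2361·0.5612)/4.4721 = 0.2397.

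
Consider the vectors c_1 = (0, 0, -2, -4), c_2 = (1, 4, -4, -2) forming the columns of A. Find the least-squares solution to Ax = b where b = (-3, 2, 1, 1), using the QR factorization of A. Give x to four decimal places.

e_1 = c_1/‖c_1‖ = (0, 0, -2, -4)/4.4721 = (0.0000, 0.0000, -0.4472, -0.8944).
r_{12} = e_1·c_2 = 3.5777.
u_2 = c_2 − 3.5777·e_1 = (1.0000, 4.0000, -2.4000, 1.2000).
‖u_2‖ = 4.9193, so e_2 = (0.2033, 0.8131, -0.4879, 0.2439).
Qᵀb = (-1.3416, 0.7725).
Back-substitute: x_2 = 0.7725/4.9193 = 0.1570.
x_1 = (-1.3416 − 3.5777·0.1570)/4.4721 = -0.4256.

x = (-0.4256, 0.1570)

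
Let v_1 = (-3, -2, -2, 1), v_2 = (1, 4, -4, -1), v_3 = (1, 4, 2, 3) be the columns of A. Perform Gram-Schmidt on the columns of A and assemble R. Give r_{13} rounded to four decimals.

v_1 = (-3, -2, -2, 1); ‖v_1‖ = 4.2426, so q_1 = (-0.7071, -0.4714, -0.4714, 0.2357).
r_{13} = q_1·v_3 = -2.8284.

r_{13} = -2.8284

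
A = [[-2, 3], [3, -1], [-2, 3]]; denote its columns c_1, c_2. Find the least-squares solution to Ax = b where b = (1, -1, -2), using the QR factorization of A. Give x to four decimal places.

e_1 = c_1/‖c_1‖ = (-2, 3, -2)/4.1231 = (-0.4851, 0.7276, -0.4851).
r_{12} = e_1·c_2 = -3.6380.
u_2 = c_2 + 3.6380·e_1 = (1.2353, 1.6471, 1.2353).
‖u_2‖ = 2.4010, so e_2 = (0.5145, 0.6860, 0.5145).
Qᵀb = (-0.2425, -1.2005).
Back-substitute: x_2 = -1.2005/2.4010 = -0.5000.
x_1 = (-0.2425 + 3.6380·(-0.5000))/4.1231 = -0.5000.

x = (-0.5000, -0.5000)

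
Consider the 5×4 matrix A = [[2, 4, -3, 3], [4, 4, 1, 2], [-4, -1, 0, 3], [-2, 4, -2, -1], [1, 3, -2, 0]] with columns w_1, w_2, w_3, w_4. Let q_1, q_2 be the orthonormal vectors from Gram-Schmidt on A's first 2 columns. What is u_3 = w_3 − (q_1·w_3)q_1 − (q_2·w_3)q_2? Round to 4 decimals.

u_3 = (-1.5960, 1.8567, 0.6068, 0.4986, -0.8102)

w_1 = (2, 4, -4, -2, 1); ‖w_1‖ = 6.4031, so q_1 = (0.3123, 0.6247, -0.6247, -0.3123, 0.1562).
q_1·w_2 = 0.3123·4 + 0.6247·4 + (-0.6247)·(-1) + (-0.3123)·4 + 0.1562·3 = 3.5920.
u_2 = w_2 − 3.5920·q_1 = (2.8780, 1.7561, 1.2439, 5.1220, 2.4390).
‖u_2‖ = 6.7155, so q_2 = (0.4286, 0.2615, 0.1852, 0.7627, 0.3632).
q_1·w_3 = 0.3123·(-3) + 0.6247·1 + (-0.6247)·0 + (-0.3123)·(-2) + 0.1562·(-2) = 0.0000; q_2·w_3 = 0.4286·(-3) + 0.2615·1 + 0.1852·0 + 0.7627·(-2) + 0.3632·(-2) = -3.2760.
u_3 = w_3 − 0.0000·q_1 + 3.2760·q_2 = (-1.5960, 1.8567, 0.6068, 0.4986, -0.8102).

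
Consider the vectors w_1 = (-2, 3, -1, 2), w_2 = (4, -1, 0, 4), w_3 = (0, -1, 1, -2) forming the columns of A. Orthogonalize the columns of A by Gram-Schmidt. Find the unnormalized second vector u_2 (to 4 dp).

e_1 = w_1/‖w_1‖ = (-2, 3, -1, 2)/4.2426 = (-0.4714, 0.7071, -0.2357, 0.4714).
r_{12} = e_1·w_2 = -0.7071.
u_2 = w_2 + 0.7071·e_1 = (3.6667, -0.5000, -0.1667, 4.3333).

u_2 = (3.6667, -0.5000, -0.1667, 4.3333)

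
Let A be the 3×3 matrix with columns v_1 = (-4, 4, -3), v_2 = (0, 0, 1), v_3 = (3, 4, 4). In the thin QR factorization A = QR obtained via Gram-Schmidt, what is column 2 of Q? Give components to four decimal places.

v_1 = (-4, 4, -3); ‖v_1‖ = 6.4031, so e_1 = (-0.6247, 0.6247, -0.4685).
e_1·v_2 = (-0.6247)·0 + 0.6247·0 + (-0.4685)·1 = -0.4685.
u_2 = v_2 + 0.4685·e_1 = (-0.2927, 0.2927, 0.7805).
‖u_2‖ = 0.8835, so e_2 = (-0.3313, 0.3313, 0.8835).

e_2 = (-0.3313, 0.3313, 0.8835)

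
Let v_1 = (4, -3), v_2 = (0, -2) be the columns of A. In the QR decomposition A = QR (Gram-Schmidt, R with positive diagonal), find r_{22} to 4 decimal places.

v_1 = (4, -3); ‖v_1‖ = 5.0000, so e_1 = (0.8000, -0.6000).
e_1·v_2 = 0.8000·0 + (-0.6000)·(-2) = 1.2000.
u_2 = v_2 − 1.2000·e_1 = (-0.9600, -1.2800).
r_{22} = ‖u_2‖ = 1.6000.

r_{22} = 1.6000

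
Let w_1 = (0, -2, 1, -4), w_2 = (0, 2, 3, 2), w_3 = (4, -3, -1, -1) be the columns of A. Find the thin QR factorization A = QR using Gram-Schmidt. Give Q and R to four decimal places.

e_1 = w_1/‖w_1‖ = (0, -2, 1, -4)/4.5826 = (0.0000, -0.4364, 0.2182, -0.8729).
r_{12} = e_1·w_2 = -1.9640.
u_2 = w_2 + 1.9640·e_1 = (0.0000, 1.1429, 3.4286, 0.2857).
‖u_2‖ = 3.6253, so e_2 = (0.0000, 0.3152, 0.9457, 0.0788).
r_{13} = e_1·w_3 = 1.9640; r_{23} = e_2·w_3 = -1.9703.
u_3 = w_3 − 1.9640·e_1 + 1.9703·e_2 = (4.0000, -1.5217, 0.4348, 0.8696).
‖u_3‖ = 4.3887, so e_3 = (0.9114, -0.3467, 0.0991, 0.1981).

Q = [[0.0000, 0.0000, 0.9114], [-0.4364, 0.3152, -0.3467], [0.2182, 0.9457, 0.0991], [-0.8729, 0.0788, 0.1981]], R = [[4.5826, -1.9640, 1.9640], [0.0000, 3.6253, -1.9703], [0.0000, 0.0000, 4.3887]]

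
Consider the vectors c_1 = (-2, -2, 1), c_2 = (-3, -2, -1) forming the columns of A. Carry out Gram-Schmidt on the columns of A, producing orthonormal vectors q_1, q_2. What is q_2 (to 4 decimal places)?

q_2 = (-0.4472, 0.0000, -0.8944)

q_1 = c_1/‖c_1‖ = (-2, -2, 1)/3.0000 = (-0.6667, -0.6667, 0.3333).
r_{12} = q_1·c_2 = 3.0000.
u_2 = c_2 − 3.0000·q_1 = (-1.0000, 0.0000, -2.0000).
‖u_2‖ = 2.2361, so q_2 = (-0.4472, 0.0000, -0.8944).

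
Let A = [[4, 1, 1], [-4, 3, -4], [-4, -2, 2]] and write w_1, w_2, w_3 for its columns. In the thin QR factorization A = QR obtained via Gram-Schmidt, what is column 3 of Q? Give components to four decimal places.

w_1 = (4, -4, -4); ‖w_1‖ = 6.9282, so q_1 = (0.5774, -0.5774, -0.5774).
q_1·w_2 = 0.5774·1 + (-0.5774)·3 + (-0.5774)·(-2) = 0.0000.
u_2 = w_2 + 0.0000·q_1 = (1.0000, 3.0000, -2.0000).
‖u_2‖ = 3.7417, so q_2 = (0.2673, 0.8018, -0.5345).
q_1·w_3 = 0.5774·1 + (-0.5774)·(-4) + (-0.5774)·2 = 1.7321; q_2·w_3 = 0.2673·1 + 0.8018·(-4) + (-0.5345)·2 = -4.0089.
u_3 = w_3 − 1.7321·q_1 + 4.0089·q_2 = (1.0714, 0.2143, 0.8571).
‖u_3‖ = 1.3887, so q_3 = (0.7715, 0.1543, 0.6172).

q_3 = (0.7715, 0.1543, 0.6172)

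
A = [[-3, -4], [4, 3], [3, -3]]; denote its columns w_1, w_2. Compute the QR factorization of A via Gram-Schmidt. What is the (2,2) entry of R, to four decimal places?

e_1 = w_1/‖w_1‖ = (-3, 4, 3)/5.8310 = (-0.5145, 0.6860, 0.5145).
r_{12} = e_1·w_2 = 2.5725.
u_2 = w_2 − 2.5725·e_1 = (-2.6765, 1.2353, -4.3235).
r_{22} = ‖u_2‖ = 5.2328.

r_{22} = 5.2328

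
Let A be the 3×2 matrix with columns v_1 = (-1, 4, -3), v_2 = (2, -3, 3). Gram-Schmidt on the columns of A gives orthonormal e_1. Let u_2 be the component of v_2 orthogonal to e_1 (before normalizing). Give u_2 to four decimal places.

v_1 = (-1, 4, -3); ‖v_1‖ = 5.0990, so e_1 = (-0.1961, 0.7845, -0.5883).
e_1·v_2 = (-0.1961)·2 + 0.7845·(-3) + (-0.5883)·3 = -4.5107.
u_2 = v_2 + 4.5107·e_1 = (1.1154, 0.5385, 0.3462).

u_2 = (1.1154, 0.5385, 0.3462)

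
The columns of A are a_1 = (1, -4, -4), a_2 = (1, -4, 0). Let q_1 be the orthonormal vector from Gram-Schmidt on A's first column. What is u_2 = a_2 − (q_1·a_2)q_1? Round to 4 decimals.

u_2 = (0.4848, -1.9394, 2.0606)

a_1 = (1, -4, -4); ‖a_1‖ = 5.7446, so q_1 = (0.1741, -0.6963, -0.6963).
q_1·a_2 = 0.1741·1 + (-0.6963)·(-4) + (-0.6963)·0 = 2.9593.
u_2 = a_2 − 2.9593·q_1 = (0.4848, -1.9394, 2.0606).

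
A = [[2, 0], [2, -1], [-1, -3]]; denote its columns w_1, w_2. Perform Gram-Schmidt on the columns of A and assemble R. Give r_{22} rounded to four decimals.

w_1 = (2, 2, -1); ‖w_1‖ = 3.0000, so e_1 = (0.6667, 0.6667, -0.3333).
e_1·w_2 = 0.6667·0 + 0.6667·(-1) + (-0.3333)·(-3) = 0.3333.
u_2 = w_2 − 0.3333·e_1 = (-0.2222, -1.2222, -2.8889).
r_{22} = ‖u_2‖ = 3.1447.

r_{22} = 3.1447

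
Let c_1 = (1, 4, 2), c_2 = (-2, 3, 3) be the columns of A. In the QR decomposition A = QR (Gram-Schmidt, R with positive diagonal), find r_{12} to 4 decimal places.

c_1 = (1, 4, 2); ‖c_1‖ = 4.5826, so q_1 = (0.2182, 0.8729, 0.4364).
r_{12} = q_1·c_2 = 3.4915.

r_{12} = 3.4915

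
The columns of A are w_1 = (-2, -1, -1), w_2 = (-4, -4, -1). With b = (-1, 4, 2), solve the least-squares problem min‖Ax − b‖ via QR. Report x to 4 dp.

w_1 = (-2, -1, -1); ‖w_1‖ = 2.4495, so e_1 = (-0.8165, -0.4082, -0.4082).
e_1·w_2 = (-0.8165)·(-4) + (-0.4082)·(-4) + (-0.4082)·(-1) = 5.3072.
u_2 = w_2 − 5.3072·e_1 = (0.3333, -1.8333, 1.1667).
‖u_2‖ = 2.1985, so e_2 = (0.1516, -0.8339, 0.5307).
Qᵀb = (-1.6330, -2.4259).
Back-substitute: x_2 = -2.4259/2.1985 = -1.1034.
x_1 = (-1.6330 − 5.3072·(-1.1034))/2.4495 = 1.7241.

x = (1.7241, -1.1034)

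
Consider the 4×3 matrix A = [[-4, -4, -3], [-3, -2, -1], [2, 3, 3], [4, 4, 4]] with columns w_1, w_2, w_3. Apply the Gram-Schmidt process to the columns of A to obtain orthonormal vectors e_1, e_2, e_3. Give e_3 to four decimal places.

e_1 = w_1/‖w_1‖ = (-4, -3, 2, 4)/6.7082 = (-0.5963, -0.4472, 0.2981, 0.5963).
r_{12} = e_1·w_2 = 6.5591.
u_2 = w_2 − 6.5591·e_1 = (-0.0889, 0.9333, 1.0444, 0.0889).
‖u_2‖ = 1.4063, so e_2 = (-0.0632, 0.6637, 0.7427, 0.0632).
r_{13} = e_1·w_3 = 5.5156; r_{23} = e_2·w_3 = 2.0068.
u_3 = w_3 − 5.5156·e_1 − 2.0068·e_2 = (0.4157, 0.1348, -0.1348, 0.5843).
‖u_3‖ = 0.7420, so e_3 = (0.5603, 0.1817, -0.1817, 0.7874).

e_3 = (0.5603, 0.1817, -0.1817, 0.7874)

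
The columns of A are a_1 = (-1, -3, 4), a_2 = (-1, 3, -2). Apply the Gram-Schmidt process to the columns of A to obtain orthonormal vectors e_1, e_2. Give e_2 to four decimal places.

a_1 = (-1, -3, 4); ‖a_1‖ = 5.0990, so e_1 = (-0.1961, -0.5883, 0.7845).
e_1·a_2 = (-0.1961)·(-1) + (-0.5883)·3 + 0.7845·(-2) = -3.1379.
u_2 = a_2 + 3.1379·e_1 = (-1.6154, 1.1538, 0.4615).
‖u_2‖ = 2.0381, so e_2 = (-0.7926, 0.5661, 0.2265).

e_2 = (-0.7926, 0.5661, 0.2265)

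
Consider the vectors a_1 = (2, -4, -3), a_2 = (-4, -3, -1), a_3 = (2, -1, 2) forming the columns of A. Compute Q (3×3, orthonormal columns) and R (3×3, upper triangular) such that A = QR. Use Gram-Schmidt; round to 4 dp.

e_1 = a_1/‖a_1‖ = (2, -4, -3)/5.3852 = (0.3714, -0.7428, -0.5571).
r_{12} = e_1·a_2 = 1.2999.
u_2 = a_2 − 1.2999·e_1 = (-4.4828, -2.0345, -0.2759).
‖u_2‖ = 4.9306, so e_2 = (-0.9092, -0.4126, -0.0559).
r_{13} = e_1·a_3 = 0.3714; r_{23} = e_2·a_3 = -1.5176.
u_3 = a_3 − 0.3714·e_1 + 1.5176·e_2 = (0.4823, -1.3504, 2.1220).
‖u_3‖ = 2.5610, so e_3 = (0.1883, -0.5273, 0.8286).

Q = [[0.3714, -0.9092, 0.1883], [-0.7428, -0.4126, -0.5273], [-0.5571, -0.0559, 0.8286]], R = [[5.3852, 1.2999, 0.3714], [0.0000, 4.9306, -1.5176], [0.0000, 0.0000, 2.5610]]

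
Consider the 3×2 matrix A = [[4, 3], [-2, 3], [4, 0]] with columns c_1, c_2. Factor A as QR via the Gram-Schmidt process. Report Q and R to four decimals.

Q = [[0.6667, 0.5659], [-0.3333, 0.8085], [0.6667, -0.1617]], R = [[6.0000, 1.0000], [0.0000, 4.1231]]

c_1 = (4, -2, 4); ‖c_1‖ = 6.0000, so q_1 = (0.6667, -0.3333, 0.6667).
q_1·c_2 = 0.6667·3 + (-0.3333)·3 + 0.6667·0 = 1.0000.
u_2 = c_2 − 1.0000·q_1 = (2.3333, 3.3333, -0.6667).
‖u_2‖ = 4.1231, so q_2 = (0.5659, 0.8085, -0.1617).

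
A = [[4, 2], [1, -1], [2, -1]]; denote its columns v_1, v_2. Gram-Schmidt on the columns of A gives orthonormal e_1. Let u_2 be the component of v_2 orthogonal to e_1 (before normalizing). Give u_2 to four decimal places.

u_2 = (1.0476, -1.2381, -1.4762)

v_1 = (4, 1, 2); ‖v_1‖ = 4.5826, so e_1 = (0.8729, 0.2182, 0.4364).
e_1·v_2 = 0.8729·2 + 0.2182·(-1) + 0.4364·(-1) = 1.0911.
u_2 = v_2 − 1.0911·e_1 = (1.0476, -1.2381, -1.4762).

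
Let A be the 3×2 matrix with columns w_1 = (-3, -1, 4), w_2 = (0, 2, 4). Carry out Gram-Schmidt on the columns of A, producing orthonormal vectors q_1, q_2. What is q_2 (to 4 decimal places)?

w_1 = (-3, -1, 4); ‖w_1‖ = 5.0990, so q_1 = (-0.5883, -0.1961, 0.7845).
q_1·w_2 = (-0.5883)·0 + (-0.1961)·2 + 0.7845·4 = 2.7456.
u_2 = w_2 − 2.7456·q_1 = (1.6154, 2.5385, 1.8462).
‖u_2‖ = 3.5301, so q_2 = (0.4576, 0.7191, 0.5230).

q_2 = (0.4576, 0.7191, 0.5230)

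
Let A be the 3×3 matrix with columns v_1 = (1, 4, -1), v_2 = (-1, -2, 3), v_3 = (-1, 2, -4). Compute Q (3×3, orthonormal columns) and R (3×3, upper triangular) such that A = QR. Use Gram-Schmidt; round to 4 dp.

Q = [[0.2357, -0.1361, -0.9623], [0.9428, 0.2722, 0.1925], [-0.2357, 0.9526, -0.1925]], R = [[4.2426, -2.8284, 2.5927], [0.0000, 2.4495, -3.1299], [0.0000, 0.0000, 2.1170]]

q_1 = v_1/‖v_1‖ = (1, 4, -1)/4.2426 = (0.2357, 0.9428, -0.2357).
r_{12} = q_1·v_2 = -2.8284.
u_2 = v_2 + 2.8284·q_1 = (-0.3333, 0.6667, 2.3333).
‖u_2‖ = 2.4495, so q_2 = (-0.1361, 0.2722, 0.9526).
r_{13} = q_1·v_3 = 2.5927; r_{23} = q_2·v_3 = -3.1299.
u_3 = v_3 − 2.5927·q_1 + 3.1299·q_2 = (-2.0370, 0.4074, -0.4074).
‖u_3‖ = 2.1170, so q_3 = (-0.9623, 0.1925, -0.1925).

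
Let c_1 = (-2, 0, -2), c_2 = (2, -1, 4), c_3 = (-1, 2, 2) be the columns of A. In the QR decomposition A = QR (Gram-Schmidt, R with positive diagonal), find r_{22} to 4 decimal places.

r_{22} = 1.7321

c_1 = (-2, 0, -2); ‖c_1‖ = 2.8284, so q_1 = (-0.7071, 0.0000, -0.7071).
q_1·c_2 = (-0.7071)·2 + 0.0000·(-1) + (-0.7071)·4 = -4.2426.
u_2 = c_2 + 4.2426·q_1 = (-1.0000, -1.0000, 1.0000).
r_{22} = ‖u_2‖ = 1.7321.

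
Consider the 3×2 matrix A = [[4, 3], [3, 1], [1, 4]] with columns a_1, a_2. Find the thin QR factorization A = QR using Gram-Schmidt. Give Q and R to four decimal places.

q_1 = a_1/‖a_1‖ = (4, 3, 1)/5.0990 = (0.7845, 0.5883, 0.1961).
r_{12} = q_1·a_2 = 3.7262.
u_2 = a_2 − 3.7262·q_1 = (0.0769, -1.1923, 3.2692).
‖u_2‖ = 3.4807, so q_2 = (0.0221, -0.3425, 0.9392).

Q = [[0.7845, 0.0221], [0.5883, -0.3425], [0.1961, 0.9392]], R = [[5.0990, 3.7262], [0.0000, 3.4807]]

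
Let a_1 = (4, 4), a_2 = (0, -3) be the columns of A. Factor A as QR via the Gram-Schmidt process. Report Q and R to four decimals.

q_1 = a_1/‖a_1‖ = (4, 4)/5.6569 = (0.7071, 0.7071).
r_{12} = q_1·a_2 = -2.1213.
u_2 = a_2 + 2.1213·q_1 = (1.5000, -1.5000).
‖u_2‖ = 2.1213, so q_2 = (0.7071, -0.7071).

Q = [[0.7071, 0.7071], [0.7071, -0.7071]], R = [[5.6569, -2.1213], [0.0000, 2.1213]]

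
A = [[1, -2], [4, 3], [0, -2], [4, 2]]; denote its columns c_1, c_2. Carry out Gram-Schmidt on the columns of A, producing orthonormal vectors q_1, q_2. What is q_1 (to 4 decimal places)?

q_1 = c_1/‖c_1‖ = (1, 4, 0, 4)/5.7446 = (0.1741, 0.6963, 0.0000, 0.6963).

q_1 = (0.1741, 0.6963, 0.0000, 0.6963)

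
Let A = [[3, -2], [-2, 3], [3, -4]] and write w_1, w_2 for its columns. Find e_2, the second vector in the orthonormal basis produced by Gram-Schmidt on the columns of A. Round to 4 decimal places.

e_2 = (0.7581, 0.4874, -0.4332)

w_1 = (3, -2, 3); ‖w_1‖ = 4.6904, so e_1 = (0.6396, -0.4264, 0.6396).
e_1·w_2 = 0.6396·(-2) + (-0.4264)·3 + 0.6396·(-4) = -5.1168.
u_2 = w_2 + 5.1168·e_1 = (1.2727, 0.8182, -0.7273).
‖u_2‖ = 1.6787, so e_2 = (0.7581, 0.4874, -0.4332).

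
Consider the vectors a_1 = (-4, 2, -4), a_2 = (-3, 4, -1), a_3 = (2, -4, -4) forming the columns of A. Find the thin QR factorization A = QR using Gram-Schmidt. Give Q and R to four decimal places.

a_1 = (-4, 2, -4); ‖a_1‖ = 6.0000, so q_1 = (-0.6667, 0.3333, -0.6667).
q_1·a_2 = (-0.6667)·(-3) + 0.3333·4 + (-0.6667)·(-1) = 4.0000.
u_2 = a_2 − 4.0000·q_1 = (-0.3333, 2.6667, 1.6667).
‖u_2‖ = 3.1623, so q_2 = (-0.1054, 0.8433, 0.5270).
q_1·a_3 = (-0.6667)·2 + 0.3333·(-4) + (-0.6667)·(-4) = 0.0000; q_2·a_3 = (-0.1054)·2 + 0.8433·(-4) + 0.5270·(-4) = -5.6921.
u_3 = a_3 + 0.0000·q_1 + 5.6921·q_2 = (1.4000, 0.8000, -1.0000).
‖u_3‖ = 1.8974, so q_3 = (0.7379, 0.4216, -0.5270).

Q = [[-0.6667, -0.1054, 0.7379], [0.3333, 0.8433, 0.4216], [-0.6667, 0.5270, -0.5270]], R = [[6.0000, 4.0000, 0.0000], [0.0000, 3.1623, -5.6921], [0.0000, 0.0000, 1.8974]]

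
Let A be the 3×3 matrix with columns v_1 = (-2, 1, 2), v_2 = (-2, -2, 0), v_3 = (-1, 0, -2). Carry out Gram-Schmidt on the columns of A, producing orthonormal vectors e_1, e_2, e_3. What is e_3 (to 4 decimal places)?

v_1 = (-2, 1, 2); ‖v_1‖ = 3.0000, so e_1 = (-0.6667, 0.3333, 0.6667).
e_1·v_2 = (-0.6667)·(-2) + 0.3333·(-2) + 0.6667·0 = 0.6667.
u_2 = v_2 − 0.6667·e_1 = (-1.5556, -2.2222, -0.4444).
‖u_2‖ = 2.7487, so e_2 = (-0.5659, -0.8085, -0.1617).
e_1·v_3 = (-0.6667)·(-1) + 0.3333·0 + 0.6667·(-2) = -0.6667; e_2·v_3 = (-0.5659)·(-1) + (-0.8085)·0 + (-0.1617)·(-2) = 0.8893.
u_3 = v_3 + 0.6667·e_1 − 0.8893·e_2 = (-0.9412, 0.9412, -1.4118).
‖u_3‖ = 1.9403, so e_3 = (-0.4851, 0.4851, -0.7276).

e_3 = (-0.4851, 0.4851, -0.7276)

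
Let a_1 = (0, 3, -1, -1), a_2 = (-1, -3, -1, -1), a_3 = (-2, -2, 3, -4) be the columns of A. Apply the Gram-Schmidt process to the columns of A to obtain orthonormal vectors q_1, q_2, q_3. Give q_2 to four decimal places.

q_2 = (-0.3640, -0.3971, -0.5957, -0.5957)

a_1 = (0, 3, -1, -1); ‖a_1‖ = 3.3166, so q_1 = (0.0000, 0.9045, -0.3015, -0.3015).
q_1·a_2 = 0.0000·(-1) + 0.9045·(-3) + (-0.3015)·(-1) + (-0.3015)·(-1) = -2.1106.
u_2 = a_2 + 2.1106·q_1 = (-1.0000, -1.0909, -1.6364, -1.6364).
‖u_2‖ = 2.7469, so q_2 = (-0.3640, -0.3971, -0.5957, -0.5957).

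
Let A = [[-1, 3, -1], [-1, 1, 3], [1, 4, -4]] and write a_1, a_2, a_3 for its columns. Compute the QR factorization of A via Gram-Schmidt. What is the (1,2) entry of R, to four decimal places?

r_{12} = 0.0000

a_1 = (-1, -1, 1); ‖a_1‖ = 1.7321, so q_1 = (-0.5774, -0.5774, 0.5774).
r_{12} = q_1·a_2 = 0.0000.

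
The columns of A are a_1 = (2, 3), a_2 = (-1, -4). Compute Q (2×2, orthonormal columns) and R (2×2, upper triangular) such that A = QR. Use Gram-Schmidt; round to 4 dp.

a_1 = (2, 3); ‖a_1‖ = 3.6056, so e_1 = (0.5547, 0.8321).
e_1·a_2 = 0.5547·(-1) + 0.8321·(-4) = -3.8829.
u_2 = a_2 + 3.8829·e_1 = (1.1538, -0.7692).
‖u_2‖ = 1.3868, so e_2 = (0.8321, -0.5547).

Q = [[0.5547, 0.8321], [0.8321, -0.5547]], R = [[3.6056, -3.8829], [0.0000, 1.3868]]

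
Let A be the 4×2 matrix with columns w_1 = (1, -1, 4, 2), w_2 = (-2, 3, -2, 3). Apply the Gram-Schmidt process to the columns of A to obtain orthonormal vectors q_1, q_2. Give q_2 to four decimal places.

w_1 = (1, -1, 4, 2); ‖w_1‖ = 4.6904, so q_1 = (0.2132, -0.2132, 0.8528, 0.4264).
q_1·w_2 = 0.2132·(-2) + (-0.2132)·3 + 0.8528·(-2) + 0.4264·3 = -1.4924.
u_2 = w_2 + 1.4924·q_1 = (-1.6818, 2.6818, -0.7273, 3.6364).
‖u_2‖ = 4.8757, so q_2 = (-0.3449, 0.5500, -0.1492, 0.7458).

q_2 = (-0.3449, 0.5500, -0.1492, 0.7458)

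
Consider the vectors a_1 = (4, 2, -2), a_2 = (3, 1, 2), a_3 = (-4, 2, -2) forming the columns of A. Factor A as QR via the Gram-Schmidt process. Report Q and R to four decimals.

a_1 = (4, 2, -2); ‖a_1‖ = 4.8990, so q_1 = (0.8165, 0.4082, -0.4082).
q_1·a_2 = 0.8165·3 + 0.4082·1 + (-0.4082)·2 = 2.0412.
u_2 = a_2 − 2.0412·q_1 = (1.3333, 0.1667, 2.8333).
‖u_2‖ = 3.1358, so q_2 = (0.4252, 0.0531, 0.9035).
q_1·a_3 = 0.8165·(-4) + 0.4082·2 + (-0.4082)·(-2) = -1.6330; q_2·a_3 = 0.4252·(-4) + 0.0531·2 + 0.9035·(-2) = -3.4016.
u_3 = a_3 + 1.6330·q_1 + 3.4016·q_2 = (-1.2203, 2.8475, 0.4068).
‖u_3‖ = 3.1245, so q_3 = (-0.3906, 0.9113, 0.1302).

Q = [[0.8165, 0.4252, -0.3906], [0.4082, 0.0531, 0.9113], [-0.4082, 0.9035, 0.1302]], R = [[4.8990, 2.0412, -1.6330], [0.0000, 3.1358, -3.4016], [0.0000, 0.0000, 3.1245]]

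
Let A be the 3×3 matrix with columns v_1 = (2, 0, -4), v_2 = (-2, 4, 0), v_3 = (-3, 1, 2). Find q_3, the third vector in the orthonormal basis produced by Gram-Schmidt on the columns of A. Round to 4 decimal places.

v_1 = (2, 0, -4); ‖v_1‖ = 4.4721, so q_1 = (0.4472, 0.0000, -0.8944).
q_1·v_2 = 0.4472·(-2) + 0.0000·4 + (-0.8944)·0 = -0.8944.
u_2 = v_2 + 0.8944·q_1 = (-1.6000, 4.0000, -0.8000).
‖u_2‖ = 4.3818, so q_2 = (-0.3651, 0.9129, -0.1826).
q_1·v_3 = 0.4472·(-3) + 0.0000·1 + (-0.8944)·2 = -3.1305; q_2·v_3 = (-0.3651)·(-3) + 0.9129·1 + (-0.1826)·2 = 1.6432.
u_3 = v_3 + 3.1305·q_1 − 1.6432·q_2 = (-1.0000, -0.5000, -0.5000).
‖u_3‖ = 1.2247, so q_3 = (-0.8165, -0.4082, -0.4082).

q_3 = (-0.8165, -0.4082, -0.4082)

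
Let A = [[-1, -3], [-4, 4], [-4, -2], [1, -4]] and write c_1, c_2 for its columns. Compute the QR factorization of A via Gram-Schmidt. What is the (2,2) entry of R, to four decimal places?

r_{22} = 6.5282

c_1 = (-1, -4, -4, 1); ‖c_1‖ = 5.8310, so q_1 = (-0.1715, -0.6860, -0.6860, 0.1715).
q_1·c_2 = (-0.1715)·(-3) + (-0.6860)·4 + (-0.6860)·(-2) + 0.1715·(-4) = -1.5435.
u_2 = c_2 + 1.5435·q_1 = (-3.2647, 2.9412, -3.0588, -3.7353).
r_{22} = ‖u_2‖ = 6.5282.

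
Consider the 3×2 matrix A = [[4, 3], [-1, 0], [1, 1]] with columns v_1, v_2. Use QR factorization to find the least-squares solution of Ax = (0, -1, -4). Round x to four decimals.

x = (2.0000, -3.0000)

q_1 = v_1/‖v_1‖ = (4, -1, 1)/4.2426 = (0.9428, -0.2357, 0.2357).
r_{12} = q_1·v_2 = 3.0641.
u_2 = v_2 − 3.0641·q_1 = (0.1111, 0.7222, 0.2778).
‖u_2‖ = 0.7817, so q_2 = (0.1421, 0.9239, 0.3553).
Qᵀb = (-0.7071, -2.3452).
Back-substitute: x_2 = -2.3452/0.7817 = -3.0000.
x_1 = (-0.7071 − 3.0641·(-3.0000))/4.2426 = 2.0000.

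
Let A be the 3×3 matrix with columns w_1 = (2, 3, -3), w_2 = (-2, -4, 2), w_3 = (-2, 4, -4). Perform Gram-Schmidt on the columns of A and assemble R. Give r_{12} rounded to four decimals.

e_1 = w_1/‖w_1‖ = (2, 3, -3)/4.6904 = (0.4264, 0.6396, -0.6396).
r_{12} = e_1·w_2 = -4.6904.

r_{12} = -4.6904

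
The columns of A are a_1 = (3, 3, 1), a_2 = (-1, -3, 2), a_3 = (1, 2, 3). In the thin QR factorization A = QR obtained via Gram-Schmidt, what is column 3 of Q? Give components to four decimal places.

a_1 = (3, 3, 1); ‖a_1‖ = 4.3589, so q_1 = (0.6882, 0.6882, 0.2294).
q_1·a_2 = 0.6882·(-1) + 0.6882·(-3) + 0.2294·2 = -2.2942.
u_2 = a_2 + 2.2942·q_1 = (0.5789, -1.4211, 2.5263).
‖u_2‖ = 2.9558, so q_2 = (0.1959, -0.4808, 0.8547).
q_1·a_3 = 0.6882·1 + 0.6882·2 + 0.2294·3 = 2.7530; q_2·a_3 = 0.1959·1 + (-0.4808)·2 + 0.8547·3 = 1.7984.
u_3 = a_3 − 2.7530·q_1 − 1.7984·q_2 = (-1.2470, 0.9699, 0.8313).
‖u_3‖ = 1.7851, so q_3 = (-0.6985, 0.5433, 0.4657).

q_3 = (-0.6985, 0.5433, 0.4657)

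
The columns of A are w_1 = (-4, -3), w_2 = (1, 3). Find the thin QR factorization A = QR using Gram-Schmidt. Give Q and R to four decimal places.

e_1 = w_1/‖w_1‖ = (-4, -3)/5.0000 = (-0.8000, -0.6000).
r_{12} = e_1·w_2 = -2.6000.
u_2 = w_2 + 2.6000·e_1 = (-1.0800, 1.4400).
‖u_2‖ = 1.8000, so e_2 = (-0.6000, 0.8000).

Q = [[-0.8000, -0.6000], [-0.6000, 0.8000]], R = [[5.0000, -2.6000], [0.0000, 1.8000]]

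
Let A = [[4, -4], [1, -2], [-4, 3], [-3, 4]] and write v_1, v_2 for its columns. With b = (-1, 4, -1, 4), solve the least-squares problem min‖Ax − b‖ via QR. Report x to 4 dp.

e_1 = v_1/‖v_1‖ = (4, 1, -4, -3)/6.4807 = (0.6172, 0.1543, -0.6172, -0.4629).
r_{12} = e_1·v_2 = -6.4807.
u_2 = v_2 + 6.4807·e_1 = (0.0000, -1.0000, -1.0000, 1.0000).
‖u_2‖ = 1.7321, so e_2 = (0.0000, -0.5774, -0.5774, 0.5774).
Qᵀb = (-1.2344, 0.5774).
Back-substitute: x_2 = 0.5774/1.7321 = 0.3333.
x_1 = (-1.2344 + 6.4807·0.3333)/6.4807 = 0.1429.

x = (0.1429, 0.3333)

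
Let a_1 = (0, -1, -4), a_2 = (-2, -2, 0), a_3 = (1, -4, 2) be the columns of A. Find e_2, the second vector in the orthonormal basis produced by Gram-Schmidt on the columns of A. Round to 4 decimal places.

a_1 = (0, -1, -4); ‖a_1‖ = 4.1231, so e_1 = (0.0000, -0.2425, -0.9701).
e_1·a_2 = 0.0000·(-2) + (-0.2425)·(-2) + (-0.9701)·0 = 0.4851.
u_2 = a_2 − 0.4851·e_1 = (-2.0000, -1.8824, 0.4706).
‖u_2‖ = 2.7865, so e_2 = (-0.7177, -0.6755, 0.1689).

e_2 = (-0.7177, -0.6755, 0.1689)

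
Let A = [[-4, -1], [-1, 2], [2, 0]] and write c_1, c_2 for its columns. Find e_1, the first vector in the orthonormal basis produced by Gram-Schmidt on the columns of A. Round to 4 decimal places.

e_1 = (-0.8729, -0.2182, 0.4364)

c_1 = (-4, -1, 2); ‖c_1‖ = 4.5826, so e_1 = (-0.8729, -0.2182, 0.4364).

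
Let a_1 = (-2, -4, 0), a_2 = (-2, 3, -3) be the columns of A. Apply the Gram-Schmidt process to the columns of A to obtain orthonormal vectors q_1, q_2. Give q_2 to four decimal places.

q_2 = (-0.6458, 0.3229, -0.6919)

a_1 = (-2, -4, 0); ‖a_1‖ = 4.4721, so q_1 = (-0.4472, -0.8944, 0.0000).
q_1·a_2 = (-0.4472)·(-2) + (-0.8944)·3 + 0.0000·(-3) = -1.7889.
u_2 = a_2 + 1.7889·q_1 = (-2.8000, 1.4000, -3.0000).
‖u_2‖ = 4.3359, so q_2 = (-0.6458, 0.3229, -0.6919).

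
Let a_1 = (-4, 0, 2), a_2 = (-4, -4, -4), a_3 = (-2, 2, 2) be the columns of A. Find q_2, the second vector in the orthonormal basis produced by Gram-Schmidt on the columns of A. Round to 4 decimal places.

q_2 = (-0.3586, -0.5976, -0.7171)

a_1 = (-4, 0, 2); ‖a_1‖ = 4.4721, so q_1 = (-0.8944, 0.0000, 0.4472).
q_1·a_2 = (-0.8944)·(-4) + 0.0000·(-4) + 0.4472·(-4) = 1.7889.
u_2 = a_2 − 1.7889·q_1 = (-2.4000, -4.0000, -4.8000).
‖u_2‖ = 6.6933, so q_2 = (-0.3586, -0.5976, -0.7171).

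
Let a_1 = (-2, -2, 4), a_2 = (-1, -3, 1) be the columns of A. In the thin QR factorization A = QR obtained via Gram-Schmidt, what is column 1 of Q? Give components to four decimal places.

e_1 = a_1/‖a_1‖ = (-2, -2, 4)/4.8990 = (-0.4082, -0.4082, 0.8165).

e_1 = (-0.4082, -0.4082, 0.8165)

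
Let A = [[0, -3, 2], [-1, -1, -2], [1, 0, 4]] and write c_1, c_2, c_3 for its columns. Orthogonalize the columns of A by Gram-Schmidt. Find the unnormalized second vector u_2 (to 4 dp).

c_1 = (0, -1, 1); ‖c_1‖ = 1.4142, so e_1 = (0.0000, -0.7071, 0.7071).
e_1·c_2 = 0.0000·(-3) + (-0.7071)·(-1) + 0.7071·0 = 0.7071.
u_2 = c_2 − 0.7071·e_1 = (-3.0000, -0.5000, -0.5000).

u_2 = (-3.0000, -0.5000, -0.5000)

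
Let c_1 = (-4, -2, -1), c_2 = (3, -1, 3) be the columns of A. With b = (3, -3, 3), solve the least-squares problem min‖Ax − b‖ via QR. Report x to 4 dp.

x = (0.4435, 1.4087)

c_1 = (-4, -2, -1); ‖c_1‖ = 4.5826, so q_1 = (-0.8729, -0.4364, -0.2182).
q_1·c_2 = (-0.8729)·3 + (-0.4364)·(-1) + (-0.2182)·3 = -2.8368.
u_2 = c_2 + 2.8368·q_1 = (0.5238, -2.2381, 2.3810).
‖u_2‖ = 3.3094, so q_2 = (0.1583, -0.6763, 0.7194).
Qᵀb = (-1.9640, 4.6620).
Back-substitute: x_2 = 4.6620/3.3094 = 1.4087.
x_1 = (-1.9640 + 2.8368·1.4087)/4.5826 = 0.4435.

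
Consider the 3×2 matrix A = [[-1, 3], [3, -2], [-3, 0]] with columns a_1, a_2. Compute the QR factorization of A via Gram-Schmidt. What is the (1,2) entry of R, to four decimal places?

a_1 = (-1, 3, -3); ‖a_1‖ = 4.3589, so q_1 = (-0.2294, 0.6882, -0.6882).
r_{12} = q_1·a_2 = -2.0647.

r_{12} = -2.0647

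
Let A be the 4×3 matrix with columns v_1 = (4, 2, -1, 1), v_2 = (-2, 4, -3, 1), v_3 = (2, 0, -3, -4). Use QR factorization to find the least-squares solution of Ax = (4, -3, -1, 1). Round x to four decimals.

x = (0.6224, -0.6201, 0.1125)

e_1 = v_1/‖v_1‖ = (4, 2, -1, 1)/4.6904 = (0.8528, 0.4264, -0.2132, 0.2132).
r_{12} = e_1·v_2 = 0.8528.
u_2 = v_2 − 0.8528·e_1 = (-2.7273, 3.6364, -2.8182, 0.8182).
‖u_2‖ = 5.4104, so e_2 = (-0.5041, 0.6721, -0.5209, 0.1512).
r_{13} = e_1·v_3 = 1.4924; r_{23} = e_2·v_3 = -0.0504.
u_3 = v_3 − 1.4924·e_1 + 0.0504·e_2 = (0.7019, -0.6025, -2.7081, -4.3106).
‖u_3‖ = 5.1740, so e_3 = (0.1357, -0.1164, -0.5234, -0.8331).
Qᵀb = (2.5584, -3.3605, 0.5822).
Back-substitute: x_3 = 0.5822/5.1740 = 0.1125.
x_2 = (-3.3605 + 0.0504·0.1125)/5.4104 = -0.6201.
x_1 = (2.5584 − 0.8528·(-0.6201) − 1.4924·0.1125)/4.6904 = 0.6224.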